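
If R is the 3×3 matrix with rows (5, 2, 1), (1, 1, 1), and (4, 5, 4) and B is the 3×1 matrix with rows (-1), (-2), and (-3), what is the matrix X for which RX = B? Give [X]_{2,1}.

5

R is on the left of X, so left-multiply by R⁻¹: X = R⁻¹B.
det R = -4; the adjugate gives R⁻¹ = [[1/4, 3/4, -1/4], [0, -4, 1], [-1/4, 17/4, -3/4]].
X = R⁻¹B = [[1/4, 3/4, -1/4], [0, -4, 1], [-1/4, 17/4, -3/4]] · [[-1], [-2], [-3]] = [[-1], [5], [-6]].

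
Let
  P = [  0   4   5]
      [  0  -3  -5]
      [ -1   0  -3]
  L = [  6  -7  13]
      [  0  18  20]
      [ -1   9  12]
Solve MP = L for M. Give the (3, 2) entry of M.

Since P sits to the right of M, M = LP⁻¹.
det P = 5; the adjugate gives P⁻¹ = [[9/5, 12/5, -1], [1, 1, 0], [-3/5, -4/5, 0]].
M = LP⁻¹ = [[6, -7, 13], [0, 18, 20], [-1, 9, 12]] · [[9/5, 12/5, -1], [1, 1, 0], [-3/5, -4/5, 0]] = [[-4, -3, -6], [6, 2, 0], [0, -3, 1]].

-3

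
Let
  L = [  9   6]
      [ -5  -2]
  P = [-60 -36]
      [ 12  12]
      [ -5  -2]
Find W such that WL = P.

W = [[-5, 3], [3, 3], [0, 1]]

L is on the right of W, so right-multiply by L⁻¹: W = PL⁻¹.
L has determinant 12; L⁻¹ = [[-1/6, -1/2], [5/12, 3/4]].
W = PL⁻¹ = [[-60, -36], [12, 12], [-5, -2]] · [[-1/6, -1/2], [5/12, 3/4]] = [[-5, 3], [3, 3], [0, 1]].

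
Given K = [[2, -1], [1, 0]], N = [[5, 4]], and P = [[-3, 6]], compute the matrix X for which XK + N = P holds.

X = [[-2, -4]]

XK = P − N = [[-8, 2]].
K is on the right of X, so right-multiply by K⁻¹: X = (P − N)K⁻¹.
K has determinant 1; K⁻¹ = [[0, 1], [-1, 2]].
X = (P − N)K⁻¹ = [[-2, -4]].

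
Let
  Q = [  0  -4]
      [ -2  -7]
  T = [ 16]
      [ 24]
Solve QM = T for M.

M = [[2], [-4]]

Left-multiplying both sides by Q⁻¹ gives M = Q⁻¹T.
det Q = -8, so Q⁻¹ = [[7/8, -1/2], [-1/4, 0]].
M = Q⁻¹T = [[7/8, -1/2], [-1/4, 0]] · [[16], [24]] = [[2], [-4]].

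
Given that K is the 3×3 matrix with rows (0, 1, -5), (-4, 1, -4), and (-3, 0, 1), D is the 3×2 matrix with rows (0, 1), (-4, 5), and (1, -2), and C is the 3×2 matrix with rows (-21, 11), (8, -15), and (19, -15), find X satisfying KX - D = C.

X = [[-5, 5], [4, 2], [5, -2]]

KX = C + D = [[-21, 12], [4, -10], [20, -17]].
Since K multiplies X on the left, X = K⁻¹(C + D).
det K = 1; the adjugate gives K⁻¹ = [[1, -1, 1], [16, -15, 20], [3, -3, 4]].
X = K⁻¹(C + D) = [[-5, 5], [4, 2], [5, -2]].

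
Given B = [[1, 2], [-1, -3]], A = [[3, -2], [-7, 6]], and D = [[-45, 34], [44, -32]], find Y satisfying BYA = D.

Y = [[-4, 5], [-2, -1]]

Y = B⁻¹DA⁻¹ (apply B⁻¹ on the left and A⁻¹ on the right).
det B = -1, so B⁻¹ = [[3, 2], [-1, -1]].
det A = 4, so A⁻¹ = [[3/2, 1/2], [7/4, 3/4]].
B⁻¹D = [[-47, 38], [1, -2]].
Y = (B⁻¹D)A⁻¹ = [[-4, 5], [-2, -1]].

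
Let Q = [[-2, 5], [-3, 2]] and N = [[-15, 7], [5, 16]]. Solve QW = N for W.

W = [[-5, -6], [-5, -1]]

Q is on the left of W, so left-multiply by Q⁻¹: W = Q⁻¹N.
det Q = 11; the adjugate gives Q⁻¹ = [[2/11, -5/11], [3/11, -2/11]].
W = Q⁻¹N = [[2/11, -5/11], [3/11, -2/11]] · [[-15, 7], [5, 16]] = [[-5, -6], [-5, -1]].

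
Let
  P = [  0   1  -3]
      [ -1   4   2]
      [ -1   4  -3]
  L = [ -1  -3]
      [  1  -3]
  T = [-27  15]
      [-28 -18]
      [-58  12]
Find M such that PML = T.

M = [[-1, 3], [5, -4], [-2, 4]]

Left-multiply by P⁻¹ and right-multiply by L⁻¹: M = P⁻¹TL⁻¹.
det P = -5, so P⁻¹ = [[4, 9/5, -14/5], [1, 3/5, -3/5], [0, 1/5, -1/5]].
det L = 6, so L⁻¹ = [[-1/2, 1/2], [-1/6, -1/6]].
P⁻¹T = [[4, -6], [-9, -3], [6, -6]].
M = (P⁻¹T)L⁻¹ = [[-1, 3], [5, -4], [-2, 4]].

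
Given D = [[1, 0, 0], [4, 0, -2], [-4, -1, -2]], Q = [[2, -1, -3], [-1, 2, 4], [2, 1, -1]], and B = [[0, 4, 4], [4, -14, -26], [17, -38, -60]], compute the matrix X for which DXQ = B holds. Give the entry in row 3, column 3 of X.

4

Isolating X: multiply by D⁻¹ from the left and Q⁻¹ from the right, so X = D⁻¹BQ⁻¹.
det D = -2, so D⁻¹ = [[1, 0, 0], [-8, 1, -1], [2, -1/2, 0]].
det Q = -4; the adjugate gives Q⁻¹ = [[3/2, 1, -1/2], [-7/4, -1, 5/4], [5/4, 1, -3/4]].
D⁻¹B = [[0, 4, 4], [-13, -8, 2], [-2, 15, 21]].
X = (D⁻¹B)Q⁻¹ = [[-2, 0, 2], [-3, -3, -5], [-3, 4, 4]].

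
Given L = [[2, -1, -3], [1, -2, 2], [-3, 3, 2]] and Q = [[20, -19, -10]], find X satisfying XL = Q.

X = [[6, 5, -1]]

Right-multiplying both sides by L⁻¹ gives X = QL⁻¹.
L has determinant -3; L⁻¹ = [[10/3, 7/3, 8/3], [8/3, 5/3, 7/3], [1, 1, 1]].
X = QL⁻¹ = [[20, -19, -10]] · [[10/3, 7/3, 8/3], [8/3, 5/3, 7/3], [1, 1, 1]] = [[6, 5, -1]].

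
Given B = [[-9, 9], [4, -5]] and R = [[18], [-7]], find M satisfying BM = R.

Since B multiplies M on the left, M = B⁻¹R.
det B = 9; the adjugate gives B⁻¹ = [[-5/9, -1], [-4/9, -1]].
M = B⁻¹R = [[-5/9, -1], [-4/9, -1]] · [[18], [-7]] = [[-3], [-1]].

M = [[-3], [-1]]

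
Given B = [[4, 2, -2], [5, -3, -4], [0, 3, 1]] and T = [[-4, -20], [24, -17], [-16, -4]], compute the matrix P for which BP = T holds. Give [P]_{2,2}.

Left-multiplying both sides by B⁻¹ gives P = B⁻¹T.
det B = -4, so B⁻¹ = [[-9/4, 2, 7/2], [5/4, -1, -3/2], [-15/4, 3, 11/2]].
P = B⁻¹T = [[-9/4, 2, 7/2], [5/4, -1, -3/2], [-15/4, 3, 11/2]] · [[-4, -20], [24, -17], [-16, -4]] = [[1, -3], [-5, -2], [-1, 2]].

-2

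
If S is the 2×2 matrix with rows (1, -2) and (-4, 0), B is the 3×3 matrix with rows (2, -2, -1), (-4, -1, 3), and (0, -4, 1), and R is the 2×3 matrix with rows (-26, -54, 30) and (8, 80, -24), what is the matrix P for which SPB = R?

P = [[3, 2, 3], [-4, -5, -1]]

Left-multiply by S⁻¹ and right-multiply by B⁻¹: P = S⁻¹RB⁻¹.
S has determinant -8; S⁻¹ = [[0, -1/4], [-1/2, -1/8]].
B has determinant -2; B⁻¹ = [[-11/2, -3, 7/2], [-2, -1, 1], [-8, -4, 5]].
S⁻¹R = [[-2, -20, 6], [12, 17, -12]].
P = (S⁻¹R)B⁻¹ = [[3, 2, 3], [-4, -5, -1]].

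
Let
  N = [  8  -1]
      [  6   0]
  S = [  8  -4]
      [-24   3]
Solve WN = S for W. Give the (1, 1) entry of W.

Right-multiplying both sides by N⁻¹ gives W = SN⁻¹.
N has determinant 6; N⁻¹ = [[0, 1/6], [-1, 4/3]].
W = SN⁻¹ = [[8, -4], [-24, 3]] · [[0, 1/6], [-1, 4/3]] = [[4, -4], [-3, 0]].

4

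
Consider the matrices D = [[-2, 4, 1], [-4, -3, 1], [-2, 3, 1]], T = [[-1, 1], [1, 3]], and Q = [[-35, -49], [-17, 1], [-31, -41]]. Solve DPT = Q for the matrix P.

P = [[-3, 2], [1, -3], [4, -5]]

Left-multiply by D⁻¹ and right-multiply by T⁻¹: P = D⁻¹QT⁻¹.
D has determinant 2; D⁻¹ = [[-3, -1/2, 7/2], [1, 0, -1], [-9, -1, 11]].
det T = -4; the adjugate gives T⁻¹ = [[-3/4, 1/4], [1/4, 1/4]].
D⁻¹Q = [[5, 3], [-4, -8], [-9, -11]].
P = (D⁻¹Q)T⁻¹ = [[-3, 2], [1, -3], [4, -5]].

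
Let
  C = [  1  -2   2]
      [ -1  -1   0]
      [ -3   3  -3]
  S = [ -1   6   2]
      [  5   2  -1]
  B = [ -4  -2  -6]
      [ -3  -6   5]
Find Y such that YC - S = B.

YC = B + S = [[-5, 4, -4], [2, -4, 4]].
Right-multiplying both sides by C⁻¹ gives Y = (B + S)C⁻¹.
det C = -3, so C⁻¹ = [[-1, 0, -2/3], [1, -1, 2/3], [2, -1, 1]].
Y = (B + S)C⁻¹ = [[1, 0, 2], [2, 0, 0]].

Y = [[1, 0, 2], [2, 0, 0]]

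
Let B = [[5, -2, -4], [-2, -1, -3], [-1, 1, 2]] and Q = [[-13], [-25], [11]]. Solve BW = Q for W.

B is on the left of W, so left-multiply by B⁻¹: W = B⁻¹Q.
det B = 3, so B⁻¹ = [[1/3, 0, 2/3], [7/3, 2, 23/3], [-1, -1, -3]].
W = B⁻¹Q = [[1/3, 0, 2/3], [7/3, 2, 23/3], [-1, -1, -3]] · [[-13], [-25], [11]] = [[3], [4], [5]].

W = [[3], [4], [5]]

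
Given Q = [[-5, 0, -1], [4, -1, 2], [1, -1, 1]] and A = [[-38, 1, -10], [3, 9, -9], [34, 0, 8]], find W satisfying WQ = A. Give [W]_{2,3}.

Right-multiplying both sides by Q⁻¹ gives W = AQ⁻¹.
det Q = -2; the adjugate gives Q⁻¹ = [[-1/2, -1/2, 1/2], [1, 2, -3], [3/2, 5/2, -5/2]].
W = AQ⁻¹ = [[-38, 1, -10], [3, 9, -9], [34, 0, 8]] · [[-1/2, -1/2, 1/2], [1, 2, -3], [3/2, 5/2, -5/2]] = [[5, -4, 3], [-6, -6, -3], [-5, 3, -3]].

-3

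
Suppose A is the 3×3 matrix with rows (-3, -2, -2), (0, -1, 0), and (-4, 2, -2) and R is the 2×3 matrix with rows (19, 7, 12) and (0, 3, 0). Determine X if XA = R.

Since A sits to the right of X, X = RA⁻¹.
det A = 2, so A⁻¹ = [[1, -4, -1], [0, -1, 0], [-2, 7, 3/2]].
X = RA⁻¹ = [[19, 7, 12], [0, 3, 0]] · [[1, -4, -1], [0, -1, 0], [-2, 7, 3/2]] = [[-5, 1, -1], [0, -3, 0]].

X = [[-5, 1, -1], [0, -3, 0]]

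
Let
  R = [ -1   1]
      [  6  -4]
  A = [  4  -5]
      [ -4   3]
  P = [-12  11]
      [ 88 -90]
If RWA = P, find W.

Left-multiply by R⁻¹ and right-multiply by A⁻¹: W = R⁻¹PA⁻¹.
det R = -2, so R⁻¹ = [[2, 1/2], [3, 1/2]].
det A = -8, so A⁻¹ = [[-3/8, -5/8], [-1/2, -1/2]].
R⁻¹P = [[20, -23], [8, -12]].
W = (R⁻¹P)A⁻¹ = [[4, -1], [3, 1]].

W = [[4, -1], [3, 1]]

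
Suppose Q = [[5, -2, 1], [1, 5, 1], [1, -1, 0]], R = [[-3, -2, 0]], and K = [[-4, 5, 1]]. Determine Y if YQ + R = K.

YQ = K − R = [[-1, 7, 1]].
Right-multiplying both sides by Q⁻¹ gives Y = (K − R)Q⁻¹.
det Q = -3, so Q⁻¹ = [[-1/3, 1/3, 7/3], [-1/3, 1/3, 4/3], [2, -1, -9]].
Y = (K − R)Q⁻¹ = [[0, 1, -2]].

Y = [[0, 1, -2]]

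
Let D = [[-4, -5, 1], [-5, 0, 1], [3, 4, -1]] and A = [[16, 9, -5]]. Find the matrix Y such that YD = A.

D is on the right of Y, so right-multiply by D⁻¹: Y = AD⁻¹.
D has determinant 6; D⁻¹ = [[-2/3, -1/6, -5/6], [-1/3, 1/6, -1/6], [-10/3, 1/6, -25/6]].
Y = AD⁻¹ = [[16, 9, -5]] · [[-2/3, -1/6, -5/6], [-1/3, 1/6, -1/6], [-10/3, 1/6, -25/6]] = [[3, -2, 6]].

Y = [[3, -2, 6]]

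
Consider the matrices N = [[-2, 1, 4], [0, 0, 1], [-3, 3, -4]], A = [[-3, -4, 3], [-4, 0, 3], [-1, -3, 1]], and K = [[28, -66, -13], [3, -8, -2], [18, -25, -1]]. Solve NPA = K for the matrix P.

P = [[-3, 4, -1], [4, -3, -4], [-1, -1, 4]]

P = N⁻¹KA⁻¹ (apply N⁻¹ on the left and A⁻¹ on the right).
N has determinant 3; N⁻¹ = [[-1, 16/3, 1/3], [-1, 20/3, 2/3], [0, 1, 0]].
A has determinant 5; A⁻¹ = [[9/5, -1, -12/5], [1/5, 0, -3/5], [12/5, -1, -16/5]].
N⁻¹K = [[-6, 15, 2], [4, -4, -1], [3, -8, -2]].
P = (N⁻¹K)A⁻¹ = [[-3, 4, -1], [4, -3, -4], [-1, -1, 4]].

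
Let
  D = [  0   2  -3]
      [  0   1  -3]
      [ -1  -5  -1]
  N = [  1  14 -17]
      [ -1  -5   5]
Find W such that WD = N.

D is on the right of W, so right-multiply by D⁻¹: W = ND⁻¹.
D has determinant 3; D⁻¹ = [[-16/3, 17/3, -1], [1, -1, 0], [1/3, -2/3, 0]].
W = ND⁻¹ = [[1, 14, -17], [-1, -5, 5]] · [[-16/3, 17/3, -1], [1, -1, 0], [1/3, -2/3, 0]] = [[3, 3, -1], [2, -4, 1]].

W = [[3, 3, -1], [2, -4, 1]]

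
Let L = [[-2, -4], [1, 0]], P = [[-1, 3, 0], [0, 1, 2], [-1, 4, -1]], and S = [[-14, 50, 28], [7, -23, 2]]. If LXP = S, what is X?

X = L⁻¹SP⁻¹ (apply L⁻¹ on the left and P⁻¹ on the right).
det L = 4, so L⁻¹ = [[0, 1], [-1/4, -1/2]].
det P = 3; the adjugate gives P⁻¹ = [[-3, 1, 2], [-2/3, 1/3, 2/3], [1/3, 1/3, -1/3]].
L⁻¹S = [[7, -23, 2], [0, -1, -8]].
X = (L⁻¹S)P⁻¹ = [[-5, 0, -2], [-2, -3, 2]].

X = [[-5, 0, -2], [-2, -3, 2]]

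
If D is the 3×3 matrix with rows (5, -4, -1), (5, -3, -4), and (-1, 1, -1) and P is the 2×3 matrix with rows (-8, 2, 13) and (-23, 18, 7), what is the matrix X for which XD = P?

Since D sits to the right of X, X = PD⁻¹.
D has determinant -3; D⁻¹ = [[-7/3, 5/3, -13/3], [-3, 2, -5], [-2/3, 1/3, -5/3]].
X = PD⁻¹ = [[-8, 2, 13], [-23, 18, 7]] · [[-7/3, 5/3, -13/3], [-3, 2, -5], [-2/3, 1/3, -5/3]] = [[4, -5, 3], [-5, 0, -2]].

X = [[4, -5, 3], [-5, 0, -2]]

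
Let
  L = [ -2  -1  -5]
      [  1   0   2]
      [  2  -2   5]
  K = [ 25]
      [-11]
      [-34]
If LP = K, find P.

Left-multiplying both sides by L⁻¹ gives P = L⁻¹K.
det L = 3, so L⁻¹ = [[4/3, 5, -2/3], [-1/3, 0, -1/3], [-2/3, -2, 1/3]].
P = L⁻¹K = [[4/3, 5, -2/3], [-1/3, 0, -1/3], [-2/3, -2, 1/3]] · [[25], [-11], [-34]] = [[1], [3], [-6]].

P = [[1], [3], [-6]]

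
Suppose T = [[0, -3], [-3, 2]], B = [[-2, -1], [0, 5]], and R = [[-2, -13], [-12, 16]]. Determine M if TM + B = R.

TM = R − B = [[0, -12], [-12, 11]].
Left-multiplying both sides by T⁻¹ gives M = T⁻¹(R − B).
det T = -9, so T⁻¹ = [[-2/9, -1/3], [-1/3, 0]].
M = T⁻¹(R − B) = [[4, -1], [0, 4]].

M = [[4, -1], [0, 4]]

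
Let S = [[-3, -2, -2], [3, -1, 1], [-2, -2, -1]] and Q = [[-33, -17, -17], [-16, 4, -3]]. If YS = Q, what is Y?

Y = [[4, -3, 6], [-4, -6, 5]]

Since S sits to the right of Y, Y = QS⁻¹.
det S = 5, so S⁻¹ = [[3/5, 2/5, -4/5], [1/5, -1/5, -3/5], [-8/5, -2/5, 9/5]].
Y = QS⁻¹ = [[-33, -17, -17], [-16, 4, -3]] · [[3/5, 2/5, -4/5], [1/5, -1/5, -3/5], [-8/5, -2/5, 9/5]] = [[4, -3, 6], [-4, -6, 5]].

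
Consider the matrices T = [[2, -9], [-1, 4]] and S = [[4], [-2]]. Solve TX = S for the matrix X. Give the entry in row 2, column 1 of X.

T is on the left of X, so left-multiply by T⁻¹: X = T⁻¹S.
T has determinant -1; T⁻¹ = [[-4, -9], [-1, -2]].
X = T⁻¹S = [[-4, -9], [-1, -2]] · [[4], [-2]] = [[2], [0]].

0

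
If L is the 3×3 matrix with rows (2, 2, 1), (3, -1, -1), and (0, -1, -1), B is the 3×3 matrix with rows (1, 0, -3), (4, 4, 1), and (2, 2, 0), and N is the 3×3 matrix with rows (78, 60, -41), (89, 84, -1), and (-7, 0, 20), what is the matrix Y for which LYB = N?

Left-multiply by L⁻¹ and right-multiply by B⁻¹: Y = L⁻¹NB⁻¹.
L has determinant 3; L⁻¹ = [[0, 1/3, -1/3], [1, -2/3, 5/3], [-1, 2/3, -8/3]].
det B = -2; the adjugate gives B⁻¹ = [[1, 3, -6], [-1, -3, 13/2], [0, 1, -2]].
L⁻¹N = [[32, 28, -7], [7, 4, -7], [0, -4, -13]].
Y = (L⁻¹N)B⁻¹ = [[4, 5, 4], [3, 2, -2], [4, -1, 0]].

Y = [[4, 5, 4], [3, 2, -2], [4, -1, 0]]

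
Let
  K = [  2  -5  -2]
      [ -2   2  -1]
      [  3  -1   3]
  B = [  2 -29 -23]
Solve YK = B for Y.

Since K sits to the right of Y, Y = BK⁻¹.
K has determinant 3; K⁻¹ = [[5/3, 17/3, 3], [1, 4, 2], [-4/3, -13/3, -2]].
Y = BK⁻¹ = [[2, -29, -23]] · [[5/3, 17/3, 3], [1, 4, 2], [-4/3, -13/3, -2]] = [[5, -5, -6]].

Y = [[5, -5, -6]]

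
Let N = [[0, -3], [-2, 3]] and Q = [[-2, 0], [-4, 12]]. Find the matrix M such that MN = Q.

Since N sits to the right of M, M = QN⁻¹.
N has determinant -6; N⁻¹ = [[-1/2, -1/2], [-1/3, 0]].
M = QN⁻¹ = [[-2, 0], [-4, 12]] · [[-1/2, -1/2], [-1/3, 0]] = [[1, 1], [-2, 2]].

M = [[1, 1], [-2, 2]]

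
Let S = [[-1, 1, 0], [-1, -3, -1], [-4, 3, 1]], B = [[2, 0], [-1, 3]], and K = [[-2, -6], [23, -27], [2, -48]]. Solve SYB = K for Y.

Y = S⁻¹KB⁻¹ (apply S⁻¹ on the left and B⁻¹ on the right).
det S = 5; the adjugate gives S⁻¹ = [[0, -1/5, -1/5], [1, -1/5, -1/5], [-3, -1/5, 4/5]].
det B = 6; the adjugate gives B⁻¹ = [[1/2, 0], [1/6, 1/3]].
S⁻¹K = [[-5, 15], [-7, 9], [3, -15]].
Y = (S⁻¹K)B⁻¹ = [[0, 5], [-2, 3], [-1, -5]].

Y = [[0, 5], [-2, 3], [-1, -5]]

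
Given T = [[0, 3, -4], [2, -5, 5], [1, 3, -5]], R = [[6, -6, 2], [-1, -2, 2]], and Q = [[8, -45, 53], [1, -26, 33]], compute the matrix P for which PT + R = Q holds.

P = [[-4, 3, -4], [1, 3, -4]]

PT = Q − R = [[2, -39, 51], [2, -24, 31]].
Since T sits to the right of P, P = (Q − R)T⁻¹.
det T = 1; the adjugate gives T⁻¹ = [[10, 3, -5], [15, 4, -8], [11, 3, -6]].
P = (Q − R)T⁻¹ = [[-4, 3, -4], [1, 3, -4]].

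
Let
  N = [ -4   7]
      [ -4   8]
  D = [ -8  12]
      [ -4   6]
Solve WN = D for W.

Right-multiplying both sides by N⁻¹ gives W = DN⁻¹.
N has determinant -4; N⁻¹ = [[-2, 7/4], [-1, 1]].
W = DN⁻¹ = [[-8, 12], [-4, 6]] · [[-2, 7/4], [-1, 1]] = [[4, -2], [2, -1]].

W = [[4, -2], [2, -1]]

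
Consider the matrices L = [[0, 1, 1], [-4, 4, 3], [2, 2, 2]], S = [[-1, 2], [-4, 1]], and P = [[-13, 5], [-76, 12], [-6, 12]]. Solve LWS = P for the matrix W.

W = [[2, -3], [1, -1], [0, 4]]

Isolating W: multiply by L⁻¹ from the left and S⁻¹ from the right, so W = L⁻¹PS⁻¹.
det L = -2; the adjugate gives L⁻¹ = [[-1, 0, 1/2], [-7, 1, 2], [8, -1, -2]].
S has determinant 7; S⁻¹ = [[1/7, -2/7], [4/7, -1/7]].
L⁻¹P = [[10, 1], [3, 1], [-16, 4]].
W = (L⁻¹P)S⁻¹ = [[2, -3], [1, -1], [0, 4]].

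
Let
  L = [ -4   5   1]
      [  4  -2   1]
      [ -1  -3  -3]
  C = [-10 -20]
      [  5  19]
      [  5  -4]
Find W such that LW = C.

Since L multiplies W on the left, W = L⁻¹C.
det L = 5; the adjugate gives L⁻¹ = [[9/5, 12/5, 7/5], [11/5, 13/5, 8/5], [-14/5, -17/5, -12/5]].
W = L⁻¹C = [[9/5, 12/5, 7/5], [11/5, 13/5, 8/5], [-14/5, -17/5, -12/5]] · [[-10, -20], [5, 19], [5, -4]] = [[1, 4], [-1, -1], [-1, 1]].

W = [[1, 4], [-1, -1], [-1, 1]]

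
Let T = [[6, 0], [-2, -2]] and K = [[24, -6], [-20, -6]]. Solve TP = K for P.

P = [[4, -1], [6, 4]]

T is on the left of P, so left-multiply by T⁻¹: P = T⁻¹K.
T has determinant -12; T⁻¹ = [[1/6, 0], [-1/6, -1/2]].
P = T⁻¹K = [[1/6, 0], [-1/6, -1/2]] · [[24, -6], [-20, -6]] = [[4, -1], [6, 4]].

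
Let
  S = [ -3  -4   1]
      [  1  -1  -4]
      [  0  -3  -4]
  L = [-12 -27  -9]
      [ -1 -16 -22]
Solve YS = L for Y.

S is on the right of Y, so right-multiply by S⁻¹: Y = LS⁻¹.
det S = 5; the adjugate gives S⁻¹ = [[-8/5, -19/5, 17/5], [4/5, 12/5, -11/5], [-3/5, -9/5, 7/5]].
Y = LS⁻¹ = [[-12, -27, -9], [-1, -16, -22]] · [[-8/5, -19/5, 17/5], [4/5, 12/5, -11/5], [-3/5, -9/5, 7/5]] = [[3, -3, 6], [2, 5, 1]].

Y = [[3, -3, 6], [2, 5, 1]]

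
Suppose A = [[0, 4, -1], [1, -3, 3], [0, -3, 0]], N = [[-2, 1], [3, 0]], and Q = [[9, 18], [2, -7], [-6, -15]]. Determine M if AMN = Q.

Left-multiply by A⁻¹ and right-multiply by N⁻¹: M = A⁻¹QN⁻¹.
A has determinant 3; A⁻¹ = [[3, 1, 3], [0, 0, -1/3], [-1, 0, -4/3]].
N has determinant -3; N⁻¹ = [[0, 1/3], [1, 2/3]].
A⁻¹Q = [[11, 2], [2, 5], [-1, 2]].
M = (A⁻¹Q)N⁻¹ = [[2, 5], [5, 4], [2, 1]].

M = [[2, 5], [5, 4], [2, 1]]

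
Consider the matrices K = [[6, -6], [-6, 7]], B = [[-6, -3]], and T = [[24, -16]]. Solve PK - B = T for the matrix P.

PK = T + B = [[18, -19]].
Since K sits to the right of P, P = (T + B)K⁻¹.
det K = 6, so K⁻¹ = [[7/6, 1], [1, 1]].
P = (T + B)K⁻¹ = [[2, -1]].

P = [[2, -1]]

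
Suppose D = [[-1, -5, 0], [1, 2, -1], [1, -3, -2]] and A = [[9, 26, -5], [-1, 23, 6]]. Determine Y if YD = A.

Y = [[-6, 1, 2], [0, 4, -5]]

D is on the right of Y, so right-multiply by D⁻¹: Y = AD⁻¹.
D has determinant 2; D⁻¹ = [[-7/2, -5, 5/2], [1/2, 1, -1/2], [-5/2, -4, 3/2]].
Y = AD⁻¹ = [[9, 26, -5], [-1, 23, 6]] · [[-7/2, -5, 5/2], [1/2, 1, -1/2], [-5/2, -4, 3/2]] = [[-6, 1, 2], [0, 4, -5]].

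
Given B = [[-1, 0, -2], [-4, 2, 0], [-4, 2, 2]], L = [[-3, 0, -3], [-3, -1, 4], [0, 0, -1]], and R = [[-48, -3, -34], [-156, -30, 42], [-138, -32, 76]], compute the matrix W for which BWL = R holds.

W = [[-5, -5, -5], [1, 5, -4], [-4, 1, -1]]

Isolating W: multiply by B⁻¹ from the left and L⁻¹ from the right, so W = B⁻¹RL⁻¹.
det B = -4, so B⁻¹ = [[-1, 1, -1], [-2, 5/2, -2], [0, -1/2, 1/2]].
det L = -3, so L⁻¹ = [[-1/3, 0, 1], [1, -1, -7], [0, 0, -1]].
B⁻¹R = [[30, 5, 0], [-18, -5, 21], [9, -1, 17]].
W = (B⁻¹R)L⁻¹ = [[-5, -5, -5], [1, 5, -4], [-4, 1, -1]].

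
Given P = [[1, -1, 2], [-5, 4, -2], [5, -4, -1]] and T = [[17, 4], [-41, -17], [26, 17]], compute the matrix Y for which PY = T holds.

Left-multiplying both sides by P⁻¹ gives Y = P⁻¹T.
det P = 3; the adjugate gives P⁻¹ = [[-4, -3, -2], [-5, -11/3, -8/3], [0, -1/3, -1/3]].
Y = P⁻¹T = [[-4, -3, -2], [-5, -11/3, -8/3], [0, -1/3, -1/3]] · [[17, 4], [-41, -17], [26, 17]] = [[3, 1], [-4, -3], [5, 0]].

Y = [[3, 1], [-4, -3], [5, 0]]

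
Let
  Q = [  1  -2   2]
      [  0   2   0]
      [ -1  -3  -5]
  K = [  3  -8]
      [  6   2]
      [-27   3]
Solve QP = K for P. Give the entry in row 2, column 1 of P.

Left-multiplying both sides by Q⁻¹ gives P = Q⁻¹K.
det Q = -6, so Q⁻¹ = [[5/3, 8/3, 2/3], [0, 1/2, 0], [-1/3, -5/6, -1/3]].
P = Q⁻¹K = [[5/3, 8/3, 2/3], [0, 1/2, 0], [-1/3, -5/6, -1/3]] · [[3, -8], [6, 2], [-27, 3]] = [[3, -6], [3, 1], [3, 0]].

3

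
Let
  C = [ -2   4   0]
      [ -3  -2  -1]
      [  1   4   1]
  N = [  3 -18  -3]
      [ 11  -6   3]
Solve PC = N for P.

P = [[0, -3, -6], [-5, 1, 4]]

C is on the right of P, so right-multiply by C⁻¹: P = NC⁻¹.
det C = 4, so C⁻¹ = [[1/2, -1, -1], [1/2, -1/2, -1/2], [-5/2, 3, 4]].
P = NC⁻¹ = [[3, -18, -3], [11, -6, 3]] · [[1/2, -1, -1], [1/2, -1/2, -1/2], [-5/2, 3, 4]] = [[0, -3, -6], [-5, 1, 4]].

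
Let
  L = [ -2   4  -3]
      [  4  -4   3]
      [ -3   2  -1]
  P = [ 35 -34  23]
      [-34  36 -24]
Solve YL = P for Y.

L is on the right of Y, so right-multiply by L⁻¹: Y = PL⁻¹.
det L = -4; the adjugate gives L⁻¹ = [[1/2, 1/2, 0], [5/4, 7/4, 3/2], [1, 2, 2]].
Y = PL⁻¹ = [[35, -34, 23], [-34, 36, -24]] · [[1/2, 1/2, 0], [5/4, 7/4, 3/2], [1, 2, 2]] = [[-2, 4, -5], [4, -2, 6]].

Y = [[-2, 4, -5], [4, -2, 6]]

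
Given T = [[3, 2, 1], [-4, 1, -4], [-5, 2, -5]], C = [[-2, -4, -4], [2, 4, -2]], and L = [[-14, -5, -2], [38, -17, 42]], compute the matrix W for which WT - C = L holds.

W = [[-5, -1, 1], [0, -5, -4]]

WT = L + C = [[-16, -9, -6], [40, -13, 40]].
Since T sits to the right of W, W = (L + C)T⁻¹.
det T = 6; the adjugate gives T⁻¹ = [[1/2, 2, -3/2], [0, -5/3, 4/3], [-1/2, -8/3, 11/6]].
W = (L + C)T⁻¹ = [[-5, -1, 1], [0, -5, -4]].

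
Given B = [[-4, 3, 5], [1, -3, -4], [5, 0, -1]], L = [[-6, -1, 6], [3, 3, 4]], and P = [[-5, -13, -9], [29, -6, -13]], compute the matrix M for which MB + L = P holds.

M = [[1, 5, 0], [-1, 2, 4]]

MB = P − L = [[1, -12, -15], [26, -9, -17]].
Since B sits to the right of M, M = (P − L)B⁻¹.
det B = 6; the adjugate gives B⁻¹ = [[1/2, 1/2, 1/2], [-19/6, -7/2, -11/6], [5/2, 5/2, 3/2]].
M = (P − L)B⁻¹ = [[1, 5, 0], [-1, 2, 4]].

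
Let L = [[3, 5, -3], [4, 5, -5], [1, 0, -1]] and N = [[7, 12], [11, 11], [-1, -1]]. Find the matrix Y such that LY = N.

Left-multiplying both sides by L⁻¹ gives Y = L⁻¹N.
L has determinant -5; L⁻¹ = [[1, -1, 2], [1/5, 0, -3/5], [1, -1, 1]].
Y = L⁻¹N = [[1, -1, 2], [1/5, 0, -3/5], [1, -1, 1]] · [[7, 12], [11, 11], [-1, -1]] = [[-6, -1], [2, 3], [-5, 0]].

Y = [[-6, -1], [2, 3], [-5, 0]]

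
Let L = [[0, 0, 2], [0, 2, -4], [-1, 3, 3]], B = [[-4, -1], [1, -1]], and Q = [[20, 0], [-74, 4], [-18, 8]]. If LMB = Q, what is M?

M = L⁻¹QB⁻¹ (apply L⁻¹ on the left and B⁻¹ on the right).
L has determinant 4; L⁻¹ = [[9/2, 3/2, -1], [1, 1/2, 0], [1/2, 0, 0]].
det B = 5; the adjugate gives B⁻¹ = [[-1/5, 1/5], [-1/5, -4/5]].
L⁻¹Q = [[-3, -2], [-17, 2], [10, 0]].
M = (L⁻¹Q)B⁻¹ = [[1, 1], [3, -5], [-2, 2]].

M = [[1, 1], [3, -5], [-2, 2]]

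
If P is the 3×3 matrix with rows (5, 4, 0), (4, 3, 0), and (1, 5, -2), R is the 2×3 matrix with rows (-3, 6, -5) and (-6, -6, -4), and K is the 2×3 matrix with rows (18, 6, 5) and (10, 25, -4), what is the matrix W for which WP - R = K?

WP = K + R = [[15, 12, 0], [4, 19, -8]].
P is on the right of W, so right-multiply by P⁻¹: W = (K + R)P⁻¹.
det P = 2; the adjugate gives P⁻¹ = [[-3, 4, 0], [4, -5, 0], [17/2, -21/2, -1/2]].
W = (K + R)P⁻¹ = [[3, 0, 0], [-4, 5, 4]].

W = [[3, 0, 0], [-4, 5, 4]]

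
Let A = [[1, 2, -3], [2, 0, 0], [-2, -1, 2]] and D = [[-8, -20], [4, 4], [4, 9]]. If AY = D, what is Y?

A is on the left of Y, so left-multiply by A⁻¹: Y = A⁻¹D.
det A = -2, so A⁻¹ = [[0, 1/2, 0], [2, 2, 3], [1, 3/2, 2]].
Y = A⁻¹D = [[0, 1/2, 0], [2, 2, 3], [1, 3/2, 2]] · [[-8, -20], [4, 4], [4, 9]] = [[2, 2], [4, -5], [6, 4]].

Y = [[2, 2], [4, -5], [6, 4]]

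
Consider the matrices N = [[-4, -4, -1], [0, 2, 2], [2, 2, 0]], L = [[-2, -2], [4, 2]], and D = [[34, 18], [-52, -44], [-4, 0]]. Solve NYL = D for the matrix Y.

Isolating Y: multiply by N⁻¹ from the left and L⁻¹ from the right, so Y = N⁻¹DL⁻¹.
N has determinant 4; N⁻¹ = [[-1, -1/2, -3/2], [1, 1/2, 2], [-1, 0, -2]].
L has determinant 4; L⁻¹ = [[1/2, 1/2], [-1, -1/2]].
N⁻¹D = [[-2, 4], [0, -4], [-26, -18]].
Y = (N⁻¹D)L⁻¹ = [[-5, -3], [4, 2], [5, -4]].

Y = [[-5, -3], [4, 2], [5, -4]]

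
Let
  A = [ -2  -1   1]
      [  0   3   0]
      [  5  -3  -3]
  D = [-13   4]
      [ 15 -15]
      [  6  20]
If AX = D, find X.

X = [[3, -2], [5, -5], [-2, -5]]

A is on the left of X, so left-multiply by A⁻¹: X = A⁻¹D.
det A = 3; the adjugate gives A⁻¹ = [[-3, -2, -1], [0, 1/3, 0], [-5, -11/3, -2]].
X = A⁻¹D = [[-3, -2, -1], [0, 1/3, 0], [-5, -11/3, -2]] · [[-13, 4], [15, -15], [6, 20]] = [[3, -2], [5, -5], [-2, -5]].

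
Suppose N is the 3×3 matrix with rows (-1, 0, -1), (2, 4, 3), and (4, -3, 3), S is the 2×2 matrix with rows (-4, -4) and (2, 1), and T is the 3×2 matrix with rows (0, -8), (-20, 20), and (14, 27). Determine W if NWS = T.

W = [[-1, -4], [-1, -5], [-3, -4]]

Isolating W: multiply by N⁻¹ from the left and S⁻¹ from the right, so W = N⁻¹TS⁻¹.
det N = 1; the adjugate gives N⁻¹ = [[21, 3, 4], [6, 1, 1], [-22, -3, -4]].
det S = 4, so S⁻¹ = [[1/4, 1], [-1/2, -1]].
N⁻¹T = [[-4, 0], [-6, -1], [4, 8]].
W = (N⁻¹T)S⁻¹ = [[-1, -4], [-1, -5], [-3, -4]].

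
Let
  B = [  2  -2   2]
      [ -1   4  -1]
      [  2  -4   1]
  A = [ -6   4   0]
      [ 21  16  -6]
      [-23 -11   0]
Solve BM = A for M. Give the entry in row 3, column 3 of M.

Since B multiplies M on the left, M = B⁻¹A.
B has determinant -6; B⁻¹ = [[0, 1, 1], [1/6, 1/3, 0], [2/3, -2/3, -1]].
M = B⁻¹A = [[0, 1, 1], [1/6, 1/3, 0], [2/3, -2/3, -1]] · [[-6, 4, 0], [21, 16, -6], [-23, -11, 0]] = [[-2, 5, -6], [6, 6, -2], [5, 3, 4]].

4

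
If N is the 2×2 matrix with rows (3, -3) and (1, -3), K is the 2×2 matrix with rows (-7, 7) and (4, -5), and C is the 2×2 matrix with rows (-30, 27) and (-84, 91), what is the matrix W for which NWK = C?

Left-multiply by N⁻¹ and right-multiply by K⁻¹: W = N⁻¹CK⁻¹.
N has determinant -6; N⁻¹ = [[1/2, -1/2], [1/6, -1/2]].
det K = 7, so K⁻¹ = [[-5/7, -1], [-4/7, -1]].
N⁻¹C = [[27, -32], [37, -41]].
W = (N⁻¹C)K⁻¹ = [[-1, 5], [-3, 4]].

W = [[-1, 5], [-3, 4]]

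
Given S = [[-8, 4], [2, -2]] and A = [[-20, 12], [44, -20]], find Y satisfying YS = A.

Right-multiplying both sides by S⁻¹ gives Y = AS⁻¹.
det S = 8, so S⁻¹ = [[-1/4, -1/2], [-1/4, -1]].
Y = AS⁻¹ = [[-20, 12], [44, -20]] · [[-1/4, -1/2], [-1/4, -1]] = [[2, -2], [-6, -2]].

Y = [[2, -2], [-6, -2]]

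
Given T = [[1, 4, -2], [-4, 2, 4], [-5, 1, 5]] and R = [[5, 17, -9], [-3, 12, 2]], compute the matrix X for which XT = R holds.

Since T sits to the right of X, X = RT⁻¹.
det T = -6; the adjugate gives T⁻¹ = [[-1, 11/3, -10/3], [0, 5/6, -2/3], [-1, 7/2, -3]].
X = RT⁻¹ = [[5, 17, -9], [-3, 12, 2]] · [[-1, 11/3, -10/3], [0, 5/6, -2/3], [-1, 7/2, -3]] = [[4, 1, -1], [1, 6, -4]].

X = [[4, 1, -1], [1, 6, -4]]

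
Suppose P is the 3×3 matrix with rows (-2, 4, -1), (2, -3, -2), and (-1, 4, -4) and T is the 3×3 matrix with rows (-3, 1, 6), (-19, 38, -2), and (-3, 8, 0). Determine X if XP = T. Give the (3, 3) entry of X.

3

P is on the right of X, so right-multiply by P⁻¹: X = TP⁻¹.
P has determinant -5; P⁻¹ = [[-4, -12/5, 11/5], [-2, -7/5, 6/5], [-1, -4/5, 2/5]].
X = TP⁻¹ = [[-3, 1, 6], [-19, 38, -2], [-3, 8, 0]] · [[-4, -12/5, 11/5], [-2, -7/5, 6/5], [-1, -4/5, 2/5]] = [[4, 1, -3], [2, -6, 3], [-4, -4, 3]].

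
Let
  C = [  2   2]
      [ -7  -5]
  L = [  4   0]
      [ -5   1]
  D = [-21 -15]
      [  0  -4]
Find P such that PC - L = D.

P = [[-5, 1], [1, 1]]

PC = D + L = [[-17, -15], [-5, -3]].
Right-multiplying both sides by C⁻¹ gives P = (D + L)C⁻¹.
det C = 4; the adjugate gives C⁻¹ = [[-5/4, -1/2], [7/4, 1/2]].
P = (D + L)C⁻¹ = [[-5, 1], [1, 1]].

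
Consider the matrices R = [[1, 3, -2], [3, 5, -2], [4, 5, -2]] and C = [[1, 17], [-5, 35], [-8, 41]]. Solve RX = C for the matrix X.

X = [[-3, 6], [0, 3], [-2, -1]]

R is on the left of X, so left-multiply by R⁻¹: X = R⁻¹C.
det R = 4; the adjugate gives R⁻¹ = [[0, -1, 1], [-1/2, 3/2, -1], [-5/4, 7/4, -1]].
X = R⁻¹C = [[0, -1, 1], [-1/2, 3/2, -1], [-5/4, 7/4, -1]] · [[1, 17], [-5, 35], [-8, 41]] = [[-3, 6], [0, 3], [-2, -1]].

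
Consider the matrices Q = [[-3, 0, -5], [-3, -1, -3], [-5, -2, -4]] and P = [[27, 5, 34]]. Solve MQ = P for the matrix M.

M = [[-5, 1, -3]]

Q is on the right of M, so right-multiply by Q⁻¹: M = PQ⁻¹.
Q has determinant 1; Q⁻¹ = [[-2, 10, -5], [3, -13, 6], [1, -6, 3]].
M = PQ⁻¹ = [[27, 5, 34]] · [[-2, 10, -5], [3, -13, 6], [1, -6, 3]] = [[-5, 1, -3]].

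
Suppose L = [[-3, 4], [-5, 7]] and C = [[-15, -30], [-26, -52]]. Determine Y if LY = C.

Y = [[1, 2], [-3, -6]]

Since L multiplies Y on the left, Y = L⁻¹C.
det L = -1; the adjugate gives L⁻¹ = [[-7, 4], [-5, 3]].
Y = L⁻¹C = [[-7, 4], [-5, 3]] · [[-15, -30], [-26, -52]] = [[1, 2], [-3, -6]].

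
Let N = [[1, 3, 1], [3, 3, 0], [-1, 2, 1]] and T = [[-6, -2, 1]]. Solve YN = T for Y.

N is on the right of Y, so right-multiply by N⁻¹: Y = TN⁻¹.
det N = 3, so N⁻¹ = [[1, -1/3, -1], [-1, 2/3, 1], [3, -5/3, -2]].
Y = TN⁻¹ = [[-6, -2, 1]] · [[1, -1/3, -1], [-1, 2/3, 1], [3, -5/3, -2]] = [[-1, -1, 2]].

Y = [[-1, -1, 2]]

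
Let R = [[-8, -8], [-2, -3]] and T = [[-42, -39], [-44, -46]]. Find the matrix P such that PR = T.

P = [[6, -3], [5, 2]]

Since R sits to the right of P, P = TR⁻¹.
R has determinant 8; R⁻¹ = [[-3/8, 1], [1/4, -1]].
P = TR⁻¹ = [[-42, -39], [-44, -46]] · [[-3/8, 1], [1/4, -1]] = [[6, -3], [5, 2]].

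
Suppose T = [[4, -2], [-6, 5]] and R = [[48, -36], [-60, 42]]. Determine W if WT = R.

W = [[3, -6], [-6, 6]]

Since T sits to the right of W, W = RT⁻¹.
T has determinant 8; T⁻¹ = [[5/8, 1/4], [3/4, 1/2]].
W = RT⁻¹ = [[48, -36], [-60, 42]] · [[5/8, 1/4], [3/4, 1/2]] = [[3, -6], [-6, 6]].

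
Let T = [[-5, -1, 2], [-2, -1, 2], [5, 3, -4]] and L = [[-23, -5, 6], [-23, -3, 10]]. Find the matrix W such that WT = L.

W = [[5, -6, -2], [5, 4, 2]]

T is on the right of W, so right-multiply by T⁻¹: W = LT⁻¹.
det T = 6, so T⁻¹ = [[-1/3, 1/3, 0], [1/3, 5/3, 1], [-1/6, 5/3, 1/2]].
W = LT⁻¹ = [[-23, -5, 6], [-23, -3, 10]] · [[-1/3, 1/3, 0], [1/3, 5/3, 1], [-1/6, 5/3, 1/2]] = [[5, -6, -2], [5, 4, 2]].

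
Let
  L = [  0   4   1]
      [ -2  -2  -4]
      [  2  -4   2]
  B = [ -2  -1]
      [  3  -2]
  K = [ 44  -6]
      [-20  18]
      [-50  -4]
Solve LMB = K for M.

M = [[0, -5], [-3, 1], [2, 4]]

M = L⁻¹KB⁻¹ (apply L⁻¹ on the left and B⁻¹ on the right).
det L = -4, so L⁻¹ = [[5, 3, 7/2], [1, 1/2, 1/2], [-3, -2, -2]].
B has determinant 7; B⁻¹ = [[-2/7, 1/7], [-3/7, -2/7]].
L⁻¹K = [[-15, 10], [9, 1], [8, -10]].
M = (L⁻¹K)B⁻¹ = [[0, -5], [-3, 1], [2, 4]].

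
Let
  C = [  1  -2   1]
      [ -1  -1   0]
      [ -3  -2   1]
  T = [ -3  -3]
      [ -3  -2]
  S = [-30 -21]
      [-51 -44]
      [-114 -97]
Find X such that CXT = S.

Left-multiply by C⁻¹ and right-multiply by T⁻¹: X = C⁻¹ST⁻¹.
det C = -4; the adjugate gives C⁻¹ = [[1/4, 0, -1/4], [-1/4, -1, 1/4], [1/4, -2, 3/4]].
det T = -3; the adjugate gives T⁻¹ = [[2/3, -1], [-1, 1]].
C⁻¹S = [[21, 19], [30, 25], [9, 10]].
X = (C⁻¹S)T⁻¹ = [[-5, -2], [-5, -5], [-4, 1]].

X = [[-5, -2], [-5, -5], [-4, 1]]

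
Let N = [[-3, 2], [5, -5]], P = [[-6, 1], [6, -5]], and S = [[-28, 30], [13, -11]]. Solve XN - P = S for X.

XN = S + P = [[-34, 31], [19, -16]].
Since N sits to the right of X, X = (S + P)N⁻¹.
det N = 5, so N⁻¹ = [[-1, -2/5], [-1, -3/5]].
X = (S + P)N⁻¹ = [[3, -5], [-3, 2]].

X = [[3, -5], [-3, 2]]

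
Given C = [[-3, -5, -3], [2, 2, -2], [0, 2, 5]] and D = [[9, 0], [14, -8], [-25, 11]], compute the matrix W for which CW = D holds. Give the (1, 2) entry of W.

-6

Left-multiplying both sides by C⁻¹ gives W = C⁻¹D.
det C = -4; the adjugate gives C⁻¹ = [[-7/2, -19/4, -4], [5/2, 15/4, 3], [-1, -3/2, -1]].
W = C⁻¹D = [[-7/2, -19/4, -4], [5/2, 15/4, 3], [-1, -3/2, -1]] · [[9, 0], [14, -8], [-25, 11]] = [[2, -6], [0, 3], [-5, 1]].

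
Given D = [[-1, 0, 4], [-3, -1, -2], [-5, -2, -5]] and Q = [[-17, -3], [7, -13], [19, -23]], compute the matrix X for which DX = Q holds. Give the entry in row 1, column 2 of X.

3

Since D multiplies X on the left, X = D⁻¹Q.
det D = 3, so D⁻¹ = [[1/3, -8/3, 4/3], [-5/3, 25/3, -14/3], [1/3, -2/3, 1/3]].
X = D⁻¹Q = [[1/3, -8/3, 4/3], [-5/3, 25/3, -14/3], [1/3, -2/3, 1/3]] · [[-17, -3], [7, -13], [19, -23]] = [[1, 3], [-2, 4], [-4, 0]].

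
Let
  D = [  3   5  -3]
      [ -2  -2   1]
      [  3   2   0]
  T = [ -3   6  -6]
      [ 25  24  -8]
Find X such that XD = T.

X = [[4, 6, -1], [2, -2, 5]]

Since D sits to the right of X, X = TD⁻¹.
det D = 3, so D⁻¹ = [[-2/3, -2, -1/3], [1, 3, 1], [2/3, 3, 4/3]].
X = TD⁻¹ = [[-3, 6, -6], [25, 24, -8]] · [[-2/3, -2, -1/3], [1, 3, 1], [2/3, 3, 4/3]] = [[4, 6, -1], [2, -2, 5]].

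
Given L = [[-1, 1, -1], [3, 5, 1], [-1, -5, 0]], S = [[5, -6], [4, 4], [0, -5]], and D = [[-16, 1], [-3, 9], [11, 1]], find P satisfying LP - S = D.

P = [[4, 4], [-3, 0], [4, 1]]

LP = D + S = [[-11, -5], [1, 13], [11, -4]].
Left-multiplying both sides by L⁻¹ gives P = L⁻¹(D + S).
L has determinant 4; L⁻¹ = [[5/4, 5/4, 3/2], [-1/4, -1/4, -1/2], [-5/2, -3/2, -2]].
P = L⁻¹(D + S) = [[4, 4], [-3, 0], [4, 1]].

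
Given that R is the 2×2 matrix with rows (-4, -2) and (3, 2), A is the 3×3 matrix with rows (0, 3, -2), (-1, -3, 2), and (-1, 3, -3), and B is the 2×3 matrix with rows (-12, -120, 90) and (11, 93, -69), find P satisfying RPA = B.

Isolating P: multiply by R⁻¹ from the left and A⁻¹ from the right, so P = R⁻¹BA⁻¹.
R has determinant -2; R⁻¹ = [[-1, -1], [3/2, 2]].
A has determinant -3; A⁻¹ = [[-1, -1, 0], [5/3, 2/3, -2/3], [2, 1, -1]].
R⁻¹B = [[1, 27, -21], [4, 6, -3]].
P = (R⁻¹B)A⁻¹ = [[2, -4, 3], [0, -3, -1]].

P = [[2, -4, 3], [0, -3, -1]]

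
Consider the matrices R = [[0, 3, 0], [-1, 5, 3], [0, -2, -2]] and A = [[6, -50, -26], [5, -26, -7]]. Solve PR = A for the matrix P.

Since R sits to the right of P, P = AR⁻¹.
det R = -6; the adjugate gives R⁻¹ = [[2/3, -1, -3/2], [1/3, 0, 0], [-1/3, 0, -1/2]].
P = AR⁻¹ = [[6, -50, -26], [5, -26, -7]] · [[2/3, -1, -3/2], [1/3, 0, 0], [-1/3, 0, -1/2]] = [[-4, -6, 4], [-3, -5, -4]].

P = [[-4, -6, 4], [-3, -5, -4]]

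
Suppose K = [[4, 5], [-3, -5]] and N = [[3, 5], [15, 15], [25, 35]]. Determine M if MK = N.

M = [[0, -1], [6, 3], [4, -3]]

Right-multiplying both sides by K⁻¹ gives M = NK⁻¹.
K has determinant -5; K⁻¹ = [[1, 1], [-3/5, -4/5]].
M = NK⁻¹ = [[3, 5], [15, 15], [25, 35]] · [[1, 1], [-3/5, -4/5]] = [[0, -1], [6, 3], [4, -3]].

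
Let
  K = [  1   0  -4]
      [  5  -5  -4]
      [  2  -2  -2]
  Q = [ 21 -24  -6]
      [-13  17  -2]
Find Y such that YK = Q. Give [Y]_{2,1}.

4

K is on the right of Y, so right-multiply by K⁻¹: Y = QK⁻¹.
K has determinant 2; K⁻¹ = [[1, 4, -10], [1, 3, -8], [0, 1, -5/2]].
Y = QK⁻¹ = [[21, -24, -6], [-13, 17, -2]] · [[1, 4, -10], [1, 3, -8], [0, 1, -5/2]] = [[-3, 6, -3], [4, -3, -1]].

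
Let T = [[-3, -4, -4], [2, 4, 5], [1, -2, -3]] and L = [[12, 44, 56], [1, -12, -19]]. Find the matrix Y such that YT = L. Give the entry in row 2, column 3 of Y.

2

Since T sits to the right of Y, Y = LT⁻¹.
det T = -6; the adjugate gives T⁻¹ = [[1/3, 2/3, 2/3], [-11/6, -13/6, -7/6], [4/3, 5/3, 2/3]].
Y = LT⁻¹ = [[12, 44, 56], [1, -12, -19]] · [[1/3, 2/3, 2/3], [-11/6, -13/6, -7/6], [4/3, 5/3, 2/3]] = [[-2, 6, -6], [-3, -5, 2]].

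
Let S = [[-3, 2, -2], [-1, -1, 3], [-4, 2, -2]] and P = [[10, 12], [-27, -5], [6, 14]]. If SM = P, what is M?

Left-multiplying both sides by S⁻¹ gives M = S⁻¹P.
S has determinant -4; S⁻¹ = [[1, 0, -1], [7/2, 1/2, -11/4], [3/2, 1/2, -5/4]].
M = S⁻¹P = [[1, 0, -1], [7/2, 1/2, -11/4], [3/2, 1/2, -5/4]] · [[10, 12], [-27, -5], [6, 14]] = [[4, -2], [5, 1], [-6, -2]].

M = [[4, -2], [5, 1], [-6, -2]]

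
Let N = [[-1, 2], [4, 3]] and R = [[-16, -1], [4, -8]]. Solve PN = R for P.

N is on the right of P, so right-multiply by N⁻¹: P = RN⁻¹.
det N = -11, so N⁻¹ = [[-3/11, 2/11], [4/11, 1/11]].
P = RN⁻¹ = [[-16, -1], [4, -8]] · [[-3/11, 2/11], [4/11, 1/11]] = [[4, -3], [-4, 0]].

P = [[4, -3], [-4, 0]]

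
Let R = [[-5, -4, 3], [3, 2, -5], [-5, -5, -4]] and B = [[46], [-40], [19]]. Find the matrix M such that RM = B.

R is on the left of M, so left-multiply by R⁻¹: M = R⁻¹B.
det R = 2; the adjugate gives R⁻¹ = [[-33/2, -31/2, 7], [37/2, 35/2, -8], [-5/2, -5/2, 1]].
M = R⁻¹B = [[-33/2, -31/2, 7], [37/2, 35/2, -8], [-5/2, -5/2, 1]] · [[46], [-40], [19]] = [[-6], [-1], [4]].

M = [[-6], [-1], [4]]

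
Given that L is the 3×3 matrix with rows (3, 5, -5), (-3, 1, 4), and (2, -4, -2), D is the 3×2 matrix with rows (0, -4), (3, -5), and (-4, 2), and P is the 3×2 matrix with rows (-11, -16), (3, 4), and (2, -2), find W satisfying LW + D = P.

W = [[-2, 1], [-2, 0], [-1, 3]]

LW = P − D = [[-11, -12], [0, 9], [6, -4]].
Left-multiplying both sides by L⁻¹ gives W = L⁻¹(P − D).
L has determinant 2; L⁻¹ = [[7, 15, 25/2], [1, 2, 3/2], [5, 11, 9]].
W = L⁻¹(P − D) = [[-2, 1], [-2, 0], [-1, 3]].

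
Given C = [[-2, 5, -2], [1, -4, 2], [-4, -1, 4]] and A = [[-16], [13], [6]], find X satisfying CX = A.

X = [[1], [-2], [2]]

Left-multiplying both sides by C⁻¹ gives X = C⁻¹A.
det C = 2; the adjugate gives C⁻¹ = [[-7, -9, 1], [-6, -8, 1], [-17/2, -11, 3/2]].
X = C⁻¹A = [[-7, -9, 1], [-6, -8, 1], [-17/2, -11, 3/2]] · [[-16], [13], [6]] = [[1], [-2], [2]].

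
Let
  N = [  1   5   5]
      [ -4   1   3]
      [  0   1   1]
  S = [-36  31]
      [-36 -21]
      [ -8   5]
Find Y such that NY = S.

Y = [[4, 6], [-2, 6], [-6, -1]]

Since N multiplies Y on the left, Y = N⁻¹S.
det N = -2, so N⁻¹ = [[1, 0, -5], [-2, -1/2, 23/2], [2, 1/2, -21/2]].
Y = N⁻¹S = [[1, 0, -5], [-2, -1/2, 23/2], [2, 1/2, -21/2]] · [[-36, 31], [-36, -21], [-8, 5]] = [[4, 6], [-2, 6], [-6, -1]].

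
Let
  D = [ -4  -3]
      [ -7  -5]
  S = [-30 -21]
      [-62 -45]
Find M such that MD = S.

Since D sits to the right of M, M = SD⁻¹.
det D = -1, so D⁻¹ = [[5, -3], [-7, 4]].
M = SD⁻¹ = [[-30, -21], [-62, -45]] · [[5, -3], [-7, 4]] = [[-3, 6], [5, 6]].

M = [[-3, 6], [5, 6]]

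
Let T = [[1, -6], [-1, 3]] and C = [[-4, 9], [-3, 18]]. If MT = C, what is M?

M = [[1, 5], [-3, 0]]

Right-multiplying both sides by T⁻¹ gives M = CT⁻¹.
det T = -3, so T⁻¹ = [[-1, -2], [-1/3, -1/3]].
M = CT⁻¹ = [[-4, 9], [-3, 18]] · [[-1, -2], [-1/3, -1/3]] = [[1, 5], [-3, 0]].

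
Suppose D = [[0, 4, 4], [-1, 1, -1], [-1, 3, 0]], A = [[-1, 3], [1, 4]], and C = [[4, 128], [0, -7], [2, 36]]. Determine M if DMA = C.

Isolating M: multiply by D⁻¹ from the left and A⁻¹ from the right, so M = D⁻¹CA⁻¹.
det D = -4, so D⁻¹ = [[-3/4, -3, 2], [-1/4, -1, 1], [1/2, 1, -1]].
det A = -7, so A⁻¹ = [[-4/7, 3/7], [1/7, 1/7]].
D⁻¹C = [[1, -3], [1, 11], [0, 21]].
M = (D⁻¹C)A⁻¹ = [[-1, 0], [1, 2], [3, 3]].

M = [[-1, 0], [1, 2], [3, 3]]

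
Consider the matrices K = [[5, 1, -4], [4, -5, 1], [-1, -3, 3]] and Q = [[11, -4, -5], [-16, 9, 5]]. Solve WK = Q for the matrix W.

W = [[-1, 3, -4], [2, -5, 6]]

Right-multiplying both sides by K⁻¹ gives W = QK⁻¹.
det K = -5; the adjugate gives K⁻¹ = [[12/5, -9/5, 19/5], [13/5, -11/5, 21/5], [17/5, -14/5, 29/5]].
W = QK⁻¹ = [[11, -4, -5], [-16, 9, 5]] · [[12/5, -9/5, 19/5], [13/5, -11/5, 21/5], [17/5, -14/5, 29/5]] = [[-1, 3, -4], [2, -5, 6]].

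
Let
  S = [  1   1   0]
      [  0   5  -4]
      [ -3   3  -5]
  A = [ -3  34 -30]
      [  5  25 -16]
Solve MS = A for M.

M = [[3, 5, 2], [5, 4, 0]]

S is on the right of M, so right-multiply by S⁻¹: M = AS⁻¹.
S has determinant -1; S⁻¹ = [[13, -5, 4], [-12, 5, -4], [-15, 6, -5]].
M = AS⁻¹ = [[-3, 34, -30], [5, 25, -16]] · [[13, -5, 4], [-12, 5, -4], [-15, 6, -5]] = [[3, 5, 2], [5, 4, 0]].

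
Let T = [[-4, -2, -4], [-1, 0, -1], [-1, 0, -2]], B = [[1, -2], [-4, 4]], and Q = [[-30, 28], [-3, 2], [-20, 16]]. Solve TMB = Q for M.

M = [[2, 4], [1, -2], [-3, -5]]

Isolating M: multiply by T⁻¹ from the left and B⁻¹ from the right, so M = T⁻¹QB⁻¹.
det T = 2; the adjugate gives T⁻¹ = [[0, -2, 1], [-1/2, 2, 0], [0, 1, -1]].
det B = -4, so B⁻¹ = [[-1, -1/2], [-1, -1/4]].
T⁻¹Q = [[-14, 12], [9, -10], [17, -14]].
M = (T⁻¹Q)B⁻¹ = [[2, 4], [1, -2], [-3, -5]].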